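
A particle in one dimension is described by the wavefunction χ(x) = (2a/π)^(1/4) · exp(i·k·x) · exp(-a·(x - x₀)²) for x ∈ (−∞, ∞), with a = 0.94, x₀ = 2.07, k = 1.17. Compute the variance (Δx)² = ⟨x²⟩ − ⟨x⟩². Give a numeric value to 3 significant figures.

0.266

Compute ⟨x⟩ and ⟨x²⟩ separately, then (Δx)² = ⟨x²⟩ − ⟨x⟩².
Gaussian moments (u = x − x₀): ∫u^(2j)·e^(−2au²) du = (2j−1)!!/(4a)^j · √(π/(2a)), odd powers integrate to 0; here √(π/(2a)) = 1.2927.
⟨x⟩ = 2.0700 and ⟨x²⟩ = 4.5509.
(Δx)² = 4.5509 − (2.0700)² = 0.26596.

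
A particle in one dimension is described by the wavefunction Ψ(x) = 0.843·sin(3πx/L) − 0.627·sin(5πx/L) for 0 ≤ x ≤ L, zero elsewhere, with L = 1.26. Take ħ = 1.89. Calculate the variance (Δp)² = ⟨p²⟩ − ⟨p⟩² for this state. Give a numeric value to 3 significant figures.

326.

Compute ⟨p⟩ and ⟨p²⟩ separately; (Δp)² = ⟨p²⟩ − ⟨p⟩².
d²/dx² sin(jπx/L) = −(jπ/L)²·sin(jπx/L); on 0 ≤ x ≤ L, ∫sin²(jπx/L) dx = L/2 and ∫sin(jπx/L)·sin(lπx/L) dx = 0 for j ≠ l, so only diagonal terms survive in ∫|Ψ|² and ∫Ψ·Ψ″; ∫Ψ·Ψ′ dx = [Ψ²/2] between the walls = 0.
Normalization: ∫|Ψ|² dx = 0.69538.
⟨p⟩ = 0.0000 and ⟨p²⟩ = 326.41.
(Δp)² = 326.41 − (0.0000)² = 326.41.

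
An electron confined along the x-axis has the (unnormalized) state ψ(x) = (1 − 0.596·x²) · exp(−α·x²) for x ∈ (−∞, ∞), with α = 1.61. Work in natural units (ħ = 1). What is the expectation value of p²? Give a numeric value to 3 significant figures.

2.38

p² ψ = −ħ² d²ψ/dx²; ⟨p²⟩ = −ħ² ∫ ψ*·ψ'' dx / ∫|ψ|² dx.
Expand each integrand as polynomial × e^(−2αx²) and use ∫x^(2j)·e^(−2αx²) dx = (2j−1)!!/(4α)^j · √(π/(2α)), odd powers → 0; here √(π/(2α)) = 0.98775. Differentiate with the product rule, d/dx e^(−αx²) = −2αx·e^(−αx²).
State is unnormalized: ∫|ψ|² dx = 0.83030, and ∫ψ*·(−ħ² ψ'') dx = 1.9800, so ⟨p²⟩ = 1.9800 / 0.83030.
⟨p²⟩ = 2.3846.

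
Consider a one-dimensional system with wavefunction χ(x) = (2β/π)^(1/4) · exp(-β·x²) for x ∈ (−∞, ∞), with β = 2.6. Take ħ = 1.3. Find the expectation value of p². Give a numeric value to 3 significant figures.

p² χ = −ħ² d²χ/dx²; ⟨p²⟩ = −ħ² ∫ χ*·χ'' dx.
Gaussian moments: ∫x^(2j)·e^(−2βx²) dx = (2j−1)!!/(4β)^j · √(π/(2β)), odd powers integrate to 0; here √(π/(2β)) = 0.77727. Derivatives: d/dx e^(−βx²) = −2βx·e^(−βx²), d²/dx² e^(−βx²) = (4β²x² − 2β)·e^(−βx²).
⟨p²⟩ = 4.3940.

4.39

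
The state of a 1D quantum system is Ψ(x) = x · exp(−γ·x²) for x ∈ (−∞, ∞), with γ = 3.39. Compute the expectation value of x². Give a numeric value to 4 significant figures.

⟨x²⟩ = ∫ x²·|Ψ|² dx / ∫|Ψ|² dx (integrals over the domain).
Expand each integrand as polynomial × e^(−2γx²) and use ∫x^(2j)·e^(−2γx²) dx = (2j−1)!!/(4γ)^j · √(π/(2γ)), odd powers → 0; here √(π/(2γ)) = 0.68071.
State is unnormalized: ∫|Ψ|² dx = 0.050200, and ∫Ψ*·x²·Ψ dx = 0.011106, so ⟨x²⟩ = 0.011106 / 0.050200.
⟨x²⟩ = 0.22124.

0.2212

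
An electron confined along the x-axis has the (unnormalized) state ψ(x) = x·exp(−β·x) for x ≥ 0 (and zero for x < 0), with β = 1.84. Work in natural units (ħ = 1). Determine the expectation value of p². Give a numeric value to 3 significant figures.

p² ψ = −ħ² d²ψ/dx²; ⟨p²⟩ = −ħ² ∫ ψ*·ψ'' dx / ∫|ψ|² dx.
Differentiate x·exp(−β·x) with the product rule; every integrand then reduces to terms xʲ·e^(−2βx) on [0, ∞), with ∫₀^∞ xʲ·e^(−2βx) dx = j!/(2β)^(j+1).
State is unnormalized: ∫|ψ|² dx = 0.040132, and ∫ψ*·(−ħ² ψ'') dx = 0.13587, so ⟨p²⟩ = 0.13587 / 0.040132.
⟨p²⟩ = 3.3856.

3.39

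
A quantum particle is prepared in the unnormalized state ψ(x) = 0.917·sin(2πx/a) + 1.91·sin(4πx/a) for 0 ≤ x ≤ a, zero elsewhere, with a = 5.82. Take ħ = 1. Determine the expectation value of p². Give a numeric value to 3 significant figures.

p² ψ = −ħ² d²ψ/dx²; ⟨p²⟩ = −ħ² ∫ ψ*·ψ'' dx / ∫|ψ|² dx.
d²/dx² sin(jπx/a) = −(jπ/a)²·sin(jπx/a); on 0 ≤ x ≤ a, ∫sin²(jπx/a) dx = a/2 and ∫sin(jπx/a)·sin(lπx/a) dx = 0 for j ≠ l, so only diagonal terms survive in ∫|ψ|² and ∫ψ·ψ″; ∫ψ·ψ′ dx = [ψ²/2] between the walls = 0.
State is unnormalized: ∫|ψ|² dx = 13.063, and ∫ψ*·(−ħ² ψ'') dx = 52.344, so ⟨p²⟩ = 52.344 / 13.063.
⟨p²⟩ = 4.0070.

4.01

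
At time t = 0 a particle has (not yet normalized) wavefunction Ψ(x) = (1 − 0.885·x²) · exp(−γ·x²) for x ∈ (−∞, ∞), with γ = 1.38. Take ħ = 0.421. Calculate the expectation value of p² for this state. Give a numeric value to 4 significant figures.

p² Ψ = −ħ² d²Ψ/dx²; ⟨p²⟩ = −ħ² ∫ Ψ*·Ψ'' dx / ∫|Ψ|² dx.
Expand each integrand as polynomial × e^(−2γx²) and use ∫x^(2j)·e^(−2γx²) dx = (2j−1)!!/(4γ)^j · √(π/(2γ)), odd powers → 0; here √(π/(2γ)) = 1.0669. Differentiate with the product rule, d/dx e^(−γx²) = −2γx·e^(−γx²).
State is unnormalized: ∫|Ψ|² dx = 0.80706, and ∫Ψ*·(−ħ² Ψ'') dx = 0.39158, so ⟨p²⟩ = 0.39158 / 0.80706.
⟨p²⟩ = 0.48520.

0.4852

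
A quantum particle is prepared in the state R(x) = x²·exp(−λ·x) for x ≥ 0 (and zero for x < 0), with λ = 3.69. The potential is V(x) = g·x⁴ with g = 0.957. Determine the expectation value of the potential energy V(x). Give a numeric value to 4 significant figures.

0.5420

⟨V⟩ = ∫ V(x)·|R|² dx / ∫|R|² dx.
Every integrand reduces to terms xʲ·e^(−2λx) on [0, ∞); use ∫₀^∞ xʲ·e^(−2λx) dx = j!/(2λ)^(j+1).
State is unnormalized: ∫|R|² dx = 0.0010963, and ∫R*·V(x)·R dx = 0.00059419, so ⟨V⟩ = 0.00059419 / 0.0010963.
⟨V⟩ = 0.54200.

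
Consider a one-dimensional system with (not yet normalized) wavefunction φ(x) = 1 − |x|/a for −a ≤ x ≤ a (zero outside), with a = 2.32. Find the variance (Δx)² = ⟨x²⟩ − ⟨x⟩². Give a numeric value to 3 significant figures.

0.538

Compute ⟨x⟩ and ⟨x²⟩ separately, then (Δx)² = ⟨x²⟩ − ⟨x⟩².
φ is even, so ∫ over [−a, a] = 2∫₀ᵃ with φ = 1 − x/a there: ∫₀ᵃ (1 − x/a)² dx = a/3, ∫₀ᵃ x²(1 − x/a)² dx = a³/30, ∫₀ᵃ x⁴(1 − x/a)² dx = a⁵/105.
Normalization: ∫|φ|² dx = 1.5467.
⟨x⟩ = 0.0000 and ⟨x²⟩ = 0.53824.
(Δx)² = 0.53824 − (0.0000)² = 0.53824.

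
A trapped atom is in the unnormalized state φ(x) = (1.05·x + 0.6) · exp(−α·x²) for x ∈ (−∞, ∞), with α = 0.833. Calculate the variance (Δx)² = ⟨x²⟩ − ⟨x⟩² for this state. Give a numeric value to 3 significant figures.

0.288

Compute ⟨x⟩ and ⟨x²⟩ separately, then (Δx)² = ⟨x²⟩ − ⟨x⟩².
Expand each integrand as polynomial × e^(−2αx²) and use ∫x^(2j)·e^(−2αx²) dx = (2j−1)!!/(4α)^j · √(π/(2α)), odd powers → 0; here √(π/(2α)) = 1.3732.
Normalization: ∫|φ|² dx = 0.94873.
⟨x⟩ = 0.54735 and ⟨x²⟩ = 0.58759.
(Δx)² = 0.58759 − (0.54735)² = 0.28800.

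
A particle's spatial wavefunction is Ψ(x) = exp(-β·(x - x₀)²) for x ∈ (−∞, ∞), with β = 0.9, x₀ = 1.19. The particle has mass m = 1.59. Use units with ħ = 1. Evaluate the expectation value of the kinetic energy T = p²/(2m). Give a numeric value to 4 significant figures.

T = −(ħ²/2m) d²/dx², so ⟨T⟩ = −(ħ²/2m) ∫ Ψ*·Ψ'' dx / ∫|Ψ|² dx; with m = 1.59.
Gaussian moments (u = x − x₀): ∫u^(2j)·e^(−2βu²) du = (2j−1)!!/(4β)^j · √(π/(2β)), odd powers integrate to 0; here √(π/(2β)) = 1.3211. Derivatives: d/dx e^(−βu²) = −2βu·e^(−βu²), d²/dx² e^(−βu²) = (4β²u² − 2β)·e^(−βu²).
State is unnormalized: ∫|Ψ|² dx = 1.3211, and ∫Ψ*·(−ħ²/2m · Ψ'') dx = 0.37390, so ⟨T⟩ = 0.37390 / 1.3211.
⟨T⟩ = 0.28302.

0.2830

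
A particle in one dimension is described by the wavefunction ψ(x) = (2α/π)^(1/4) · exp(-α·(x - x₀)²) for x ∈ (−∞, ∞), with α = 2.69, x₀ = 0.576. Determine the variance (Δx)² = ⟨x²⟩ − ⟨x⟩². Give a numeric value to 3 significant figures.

0.0929

Compute ⟨x⟩ and ⟨x²⟩ separately, then (Δx)² = ⟨x²⟩ − ⟨x⟩².
Gaussian moments (u = x − x₀): ∫u^(2j)·e^(−2αu²) du = (2j−1)!!/(4α)^j · √(π/(2α)), odd powers integrate to 0; here √(π/(2α)) = 0.76416.
⟨x⟩ = 0.57600 and ⟨x²⟩ = 0.42471.
(Δx)² = 0.42471 − (0.57600)² = 0.092937.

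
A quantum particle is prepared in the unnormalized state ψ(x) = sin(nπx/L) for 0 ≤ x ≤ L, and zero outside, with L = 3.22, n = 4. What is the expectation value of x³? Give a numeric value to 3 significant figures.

⟨x³⟩ = ∫ x³·|ψ|² dx / ∫|ψ|² dx (integrals over the domain).
With sin²θ = (1 − cos2θ)/2 on 0 ≤ x ≤ L: ∫sin²(nπx/L) dx = L/2, ∫x·sin²(nπx/L) dx = L²/4, ∫x²·sin²(nπx/L) dx = L³·(1/6 − 1/(4n²π²)); higher powers xᵏ the same way, integrating xᵏ·cos(2nπx/L) by parts.
State is unnormalized: ∫|ψ|² dx = 1.6100, and ∫ψ*·x³·ψ dx = 13.183, so ⟨x³⟩ = 13.183 / 1.6100.
⟨x³⟩ = 8.1880.

8.19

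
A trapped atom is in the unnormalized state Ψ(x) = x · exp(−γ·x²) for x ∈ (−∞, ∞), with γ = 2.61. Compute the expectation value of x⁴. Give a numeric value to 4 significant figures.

0.1376

⟨x⁴⟩ = ∫ x⁴·|Ψ|² dx / ∫|Ψ|² dx (integrals over the domain).
Expand each integrand as polynomial × e^(−2γx²) and use ∫x^(2j)·e^(−2γx²) dx = (2j−1)!!/(4γ)^j · √(π/(2γ)), odd powers → 0; here √(π/(2γ)) = 0.77578.
State is unnormalized: ∫|Ψ|² dx = 0.074309, and ∫Ψ*·x⁴·Ψ dx = 0.010227, so ⟨x⁴⟩ = 0.010227 / 0.074309.
⟨x⁴⟩ = 0.13762.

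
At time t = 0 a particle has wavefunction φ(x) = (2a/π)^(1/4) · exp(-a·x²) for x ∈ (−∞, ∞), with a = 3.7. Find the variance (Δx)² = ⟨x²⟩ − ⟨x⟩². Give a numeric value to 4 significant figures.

0.06757

Compute ⟨x⟩ and ⟨x²⟩ separately, then (Δx)² = ⟨x²⟩ − ⟨x⟩².
Gaussian moments: ∫x^(2j)·e^(−2ax²) dx = (2j−1)!!/(4a)^j · √(π/(2a)), odd powers integrate to 0; here √(π/(2a)) = 0.65157.
⟨x⟩ = 0.0000 and ⟨x²⟩ = 0.067568.
(Δx)² = 0.067568 − (0.0000)² = 0.067568.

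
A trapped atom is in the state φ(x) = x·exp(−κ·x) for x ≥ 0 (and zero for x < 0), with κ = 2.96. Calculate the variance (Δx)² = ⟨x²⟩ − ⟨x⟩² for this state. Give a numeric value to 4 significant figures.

Compute ⟨x⟩ and ⟨x²⟩ separately, then (Δx)² = ⟨x²⟩ − ⟨x⟩².
Every integrand reduces to terms xʲ·e^(−2κx) on [0, ∞); use ∫₀^∞ xʲ·e^(−2κx) dx = j!/(2κ)^(j+1).
Normalization: ∫|φ|² dx = 0.0096397.
⟨x⟩ = 0.50676 and ⟨x²⟩ = 0.34240.
(Δx)² = 0.34240 − (0.50676)² = 0.085601.

0.08560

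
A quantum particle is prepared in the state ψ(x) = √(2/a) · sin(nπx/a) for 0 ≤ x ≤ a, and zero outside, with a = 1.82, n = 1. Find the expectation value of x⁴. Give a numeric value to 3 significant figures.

⟨x⁴⟩ = ∫ x⁴·|ψ|² dx (integrals over the domain).
With sin²θ = (1 − cos2θ)/2 on 0 ≤ x ≤ a: ∫sin²(nπx/a) dx = a/2, ∫x·sin²(nπx/a) dx = a²/4, ∫x²·sin²(nπx/a) dx = a³·(1/6 − 1/(4n²π²)); higher powers xᵏ the same way, integrating xᵏ·cos(2nπx/a) by parts.
⟨x⁴⟩ = 1.2517.

1.25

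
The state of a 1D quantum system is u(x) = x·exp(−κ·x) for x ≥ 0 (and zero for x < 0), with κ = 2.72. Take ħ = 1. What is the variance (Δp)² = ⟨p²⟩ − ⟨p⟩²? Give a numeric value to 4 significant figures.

Compute ⟨p⟩ and ⟨p²⟩ separately; (Δp)² = ⟨p²⟩ − ⟨p⟩².
Differentiate x·exp(−κ·x) with the product rule; every integrand then reduces to terms xʲ·e^(−2κx) on [0, ∞), with ∫₀^∞ xʲ·e^(−2κx) dx = j!/(2κ)^(j+1).
Normalization: ∫|u|² dx = 0.012423.
⟨p⟩ = 0.0000 and ⟨p²⟩ = 7.3984.
(Δp)² = 7.3984 − (0.0000)² = 7.3984.

7.398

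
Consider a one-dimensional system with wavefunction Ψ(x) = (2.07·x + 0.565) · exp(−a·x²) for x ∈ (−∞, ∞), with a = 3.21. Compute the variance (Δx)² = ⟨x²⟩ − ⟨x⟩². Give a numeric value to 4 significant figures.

0.07965

Compute ⟨x⟩ and ⟨x²⟩ separately, then (Δx)² = ⟨x²⟩ − ⟨x⟩².
Expand each integrand as polynomial × e^(−2ax²) and use ∫x^(2j)·e^(−2ax²) dx = (2j−1)!!/(4a)^j · √(π/(2a)), odd powers → 0; here √(π/(2a)) = 0.69953.
Normalization: ∫|Ψ|² dx = 0.45675.
⟨x⟩ = 0.27900 and ⟨x²⟩ = 0.15749.
(Δx)² = 0.15749 − (0.27900)² = 0.079648.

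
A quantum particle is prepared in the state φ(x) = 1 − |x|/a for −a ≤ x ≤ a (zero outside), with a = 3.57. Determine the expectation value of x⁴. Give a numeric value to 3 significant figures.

4.64

⟨x⁴⟩ = ∫ x⁴·|φ|² dx / ∫|φ|² dx (integrals over the domain).
φ is even, so ∫ over [−a, a] = 2∫₀ᵃ with φ = 1 − x/a there: ∫₀ᵃ (1 − x/a)² dx = a/3, ∫₀ᵃ x²(1 − x/a)² dx = a³/30, ∫₀ᵃ x⁴(1 − x/a)² dx = a⁵/105.
State is unnormalized: ∫|φ|² dx = 2.3800, and ∫φ*·x⁴·φ dx = 11.045, so ⟨x⁴⟩ = 11.045 / 2.3800.
⟨x⁴⟩ = 4.6409.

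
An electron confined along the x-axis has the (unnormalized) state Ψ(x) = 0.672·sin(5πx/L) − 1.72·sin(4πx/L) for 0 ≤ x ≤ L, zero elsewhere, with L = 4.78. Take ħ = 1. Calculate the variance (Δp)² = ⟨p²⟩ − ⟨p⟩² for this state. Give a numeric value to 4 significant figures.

Compute ⟨p⟩ and ⟨p²⟩ separately; (Δp)² = ⟨p²⟩ − ⟨p⟩².
d²/dx² sin(jπx/L) = −(jπ/L)²·sin(jπx/L); on 0 ≤ x ≤ L, ∫sin²(jπx/L) dx = L/2 and ∫sin(jπx/L)·sin(lπx/L) dx = 0 for j ≠ l, so only diagonal terms survive in ∫|Ψ|² and ∫Ψ·Ψ″; ∫Ψ·Ψ′ dx = [Ψ²/2] between the walls = 0.
Normalization: ∫|Ψ|² dx = 8.1499.
⟨p⟩ = 0.0000 and ⟨p²⟩ = 7.4262.
(Δp)² = 7.4262 − (0.0000)² = 7.4262.

7.426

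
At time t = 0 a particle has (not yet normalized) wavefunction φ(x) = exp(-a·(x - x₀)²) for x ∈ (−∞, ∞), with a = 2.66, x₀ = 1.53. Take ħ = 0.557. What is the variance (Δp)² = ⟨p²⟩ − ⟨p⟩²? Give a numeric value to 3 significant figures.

0.825

Compute ⟨p⟩ and ⟨p²⟩ separately; (Δp)² = ⟨p²⟩ − ⟨p⟩².
Gaussian moments (u = x − x₀): ∫u^(2j)·e^(−2au²) du = (2j−1)!!/(4a)^j · √(π/(2a)), odd powers integrate to 0; here √(π/(2a)) = 0.76846. Derivatives: d/dx e^(−au²) = −2au·e^(−au²), d²/dx² e^(−au²) = (4a²u² − 2a)·e^(−au²).
Normalization: ∫|φ|² dx = 0.76846.
⟨p⟩ = 0.0000 and ⟨p²⟩ = 0.82526.
(Δp)² = 0.82526 − (0.0000)² = 0.82526.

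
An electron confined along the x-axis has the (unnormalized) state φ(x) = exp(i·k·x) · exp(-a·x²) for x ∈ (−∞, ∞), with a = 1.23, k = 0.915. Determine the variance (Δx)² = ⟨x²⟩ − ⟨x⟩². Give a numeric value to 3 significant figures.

Compute ⟨x⟩ and ⟨x²⟩ separately, then (Δx)² = ⟨x²⟩ − ⟨x⟩².
Gaussian moments: ∫x^(2j)·e^(−2ax²) dx = (2j−1)!!/(4a)^j · √(π/(2a)), odd powers integrate to 0; here √(π/(2a)) = 1.1301.
Normalization: ∫|φ|² dx = 1.1301.
⟨x⟩ = 0.0000 and ⟨x²⟩ = 0.20325.
(Δx)² = 0.20325 − (0.0000)² = 0.20325.

0.203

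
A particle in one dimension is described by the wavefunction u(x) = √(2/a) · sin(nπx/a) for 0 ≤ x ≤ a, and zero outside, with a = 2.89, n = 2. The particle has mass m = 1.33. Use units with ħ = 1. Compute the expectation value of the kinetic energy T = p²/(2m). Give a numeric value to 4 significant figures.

T = −(ħ²/2m) d²/dx², so ⟨T⟩ = −(ħ²/2m) ∫ u*·u'' dx; with m = 1.33.
d/dx sin(nπx/a) = (nπ/a)·cos(nπx/a) and d²/dx² sin(nπx/a) = −(nπ/a)²·sin(nπx/a); on 0 ≤ x ≤ a, ∫sin²(nπx/a) dx = a/2 and ∫sin(nπx/a)·cos(nπx/a) dx = 0.
⟨T⟩ = 1.7770.

1.777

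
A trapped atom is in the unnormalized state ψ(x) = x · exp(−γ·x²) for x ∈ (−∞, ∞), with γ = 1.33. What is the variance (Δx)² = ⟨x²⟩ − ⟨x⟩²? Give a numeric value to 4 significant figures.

Compute ⟨x⟩ and ⟨x²⟩ separately, then (Δx)² = ⟨x²⟩ − ⟨x⟩².
Expand each integrand as polynomial × e^(−2γx²) and use ∫x^(2j)·e^(−2γx²) dx = (2j−1)!!/(4γ)^j · √(π/(2γ)), odd powers → 0; here √(π/(2γ)) = 1.0868.
Normalization: ∫|ψ|² dx = 0.20428.
⟨x⟩ = 0.0000 and ⟨x²⟩ = 0.56391.
(Δx)² = 0.56391 − (0.0000)² = 0.56391.

0.5639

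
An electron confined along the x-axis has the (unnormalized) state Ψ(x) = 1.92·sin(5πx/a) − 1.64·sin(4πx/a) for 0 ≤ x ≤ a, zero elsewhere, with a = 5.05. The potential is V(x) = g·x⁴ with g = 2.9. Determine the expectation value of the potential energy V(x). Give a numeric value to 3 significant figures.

⟨V⟩ = ∫ V(x)·|Ψ|² dx / ∫|Ψ|² dx.
On 0 ≤ x ≤ a (j ≠ l): ∫sin²(jπx/a) dx = a/2, ∫sin(jπx/a)·sin(lπx/a) dx = 0; diagonal moments ∫x·sin²(jπx/a) dx = a²/4, ∫x²·sin²(jπx/a) dx = a³·(1/6 − 1/(4j²π²)); cross terms ∫x·sin(jπx/a)·sin(lπx/a) dx = 0 for j + l even and −4jla²/(π²(j² − l²)²) for j + l odd, ∫x²·sin(jπx/a)·sin(lπx/a) dx = (−1)^(j+l)·4jla³/(π²(j² − l²)²); higher powers the same way via product-to-sum and parts.
State is unnormalized: ∫|Ψ|² dx = 16.099, and ∫Ψ*·V(x)·Ψ dx = 10539., so ⟨V⟩ = 10539. / 16.099.
⟨V⟩ = 654.60.

655.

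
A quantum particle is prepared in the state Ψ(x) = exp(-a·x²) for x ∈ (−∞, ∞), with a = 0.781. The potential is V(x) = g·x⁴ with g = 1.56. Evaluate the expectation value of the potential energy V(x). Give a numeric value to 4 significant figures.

0.4795

⟨V⟩ = ∫ V(x)·|Ψ|² dx / ∫|Ψ|² dx.
Gaussian moments: ∫x^(2j)·e^(−2ax²) dx = (2j−1)!!/(4a)^j · √(π/(2a)), odd powers integrate to 0; here √(π/(2a)) = 1.4182.
State is unnormalized: ∫|Ψ|² dx = 1.4182, and ∫Ψ*·V(x)·Ψ dx = 0.68008, so ⟨V⟩ = 0.68008 / 1.4182.
⟨V⟩ = 0.47954.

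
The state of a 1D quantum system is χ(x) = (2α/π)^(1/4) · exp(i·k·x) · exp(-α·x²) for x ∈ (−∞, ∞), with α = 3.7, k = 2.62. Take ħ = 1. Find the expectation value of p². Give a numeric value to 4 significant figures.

p² χ = −ħ² d²χ/dx²; ⟨p²⟩ = −ħ² ∫ χ*·χ'' dx.
Gaussian moments: ∫x^(2j)·e^(−2αx²) dx = (2j−1)!!/(4α)^j · √(π/(2α)), odd powers integrate to 0; here √(π/(2α)) = 0.65157. Derivatives: χ′ = (ik − 2αx)·χ, χ″ = ((ik − 2αx)² − 2α)·χ; the odd-in-x pieces drop out.
⟨p²⟩ = 10.564.

10.56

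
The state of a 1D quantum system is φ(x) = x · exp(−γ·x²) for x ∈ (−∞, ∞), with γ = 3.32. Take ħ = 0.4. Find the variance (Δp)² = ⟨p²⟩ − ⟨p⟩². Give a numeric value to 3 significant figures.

Compute ⟨p⟩ and ⟨p²⟩ separately; (Δp)² = ⟨p²⟩ − ⟨p⟩².
Expand each integrand as polynomial × e^(−2γx²) and use ∫x^(2j)·e^(−2γx²) dx = (2j−1)!!/(4γ)^j · √(π/(2γ)), odd powers → 0; here √(π/(2γ)) = 0.68785. Differentiate with the product rule, d/dx e^(−γx²) = −2γx·e^(−γx²).
Normalization: ∫|φ|² dx = 0.051796.
⟨p⟩ = 0.0000 and ⟨p²⟩ = 1.5936.
(Δp)² = 1.5936 − (0.0000)² = 1.5936.

1.59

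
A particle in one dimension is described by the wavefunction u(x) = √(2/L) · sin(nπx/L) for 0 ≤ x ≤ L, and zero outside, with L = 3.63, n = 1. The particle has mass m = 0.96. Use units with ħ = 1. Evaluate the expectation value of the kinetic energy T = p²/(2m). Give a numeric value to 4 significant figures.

T = −(ħ²/2m) d²/dx², so ⟨T⟩ = −(ħ²/2m) ∫ u*·u'' dx; with m = 0.96.
d/dx sin(nπx/L) = (nπ/L)·cos(nπx/L) and d²/dx² sin(nπx/L) = −(nπ/L)²·sin(nπx/L); on 0 ≤ x ≤ L, ∫sin²(nπx/L) dx = L/2 and ∫sin(nπx/L)·cos(nπx/L) dx = 0.
⟨T⟩ = 0.39011.

0.3901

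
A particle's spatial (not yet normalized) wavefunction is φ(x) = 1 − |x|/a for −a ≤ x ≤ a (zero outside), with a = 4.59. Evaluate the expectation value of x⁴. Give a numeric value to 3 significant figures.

⟨x⁴⟩ = ∫ x⁴·|φ|² dx / ∫|φ|² dx (integrals over the domain).
φ is even, so ∫ over [−a, a] = 2∫₀ᵃ with φ = 1 − x/a there: ∫₀ᵃ (1 − x/a)² dx = a/3, ∫₀ᵃ x²(1 − x/a)² dx = a³/30, ∫₀ᵃ x⁴(1 − x/a)² dx = a⁵/105.
State is unnormalized: ∫|φ|² dx = 3.0600, and ∫φ*·x⁴·φ dx = 38.806, so ⟨x⁴⟩ = 38.806 / 3.0600.
⟨x⁴⟩ = 12.682.

12.7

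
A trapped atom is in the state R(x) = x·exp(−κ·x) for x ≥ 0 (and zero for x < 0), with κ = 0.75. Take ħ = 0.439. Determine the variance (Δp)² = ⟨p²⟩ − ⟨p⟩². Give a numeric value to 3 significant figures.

Compute ⟨p⟩ and ⟨p²⟩ separately; (Δp)² = ⟨p²⟩ − ⟨p⟩².
Differentiate x·exp(−κ·x) with the product rule; every integrand then reduces to terms xʲ·e^(−2κx) on [0, ∞), with ∫₀^∞ xʲ·e^(−2κx) dx = j!/(2κ)^(j+1).
Normalization: ∫|R|² dx = 0.59259.
⟨p⟩ = 0.0000 and ⟨p²⟩ = 0.10841.
(Δp)² = 0.10841 − (0.0000)² = 0.10841.

0.108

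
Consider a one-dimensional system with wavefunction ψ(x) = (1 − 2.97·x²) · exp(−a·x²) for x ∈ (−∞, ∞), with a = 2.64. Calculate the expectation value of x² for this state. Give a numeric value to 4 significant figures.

⟨x²⟩ = ∫ x²·|ψ|² dx / ∫|ψ|² dx (integrals over the domain).
Expand each integrand as polynomial × e^(−2ax²) and use ∫x^(2j)·e^(−2ax²) dx = (2j−1)!!/(4a)^j · √(π/(2a)), odd powers → 0; here √(π/(2a)) = 0.77136.
State is unnormalized: ∫|ψ|² dx = 0.52052, and ∫ψ*·x²·ψ dx = 0.036451, so ⟨x²⟩ = 0.036451 / 0.52052.
⟨x²⟩ = 0.070029.

0.07003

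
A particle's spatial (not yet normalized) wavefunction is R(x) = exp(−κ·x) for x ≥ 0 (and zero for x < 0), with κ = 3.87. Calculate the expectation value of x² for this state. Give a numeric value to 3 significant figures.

⟨x²⟩ = ∫ x²·|R|² dx / ∫|R|² dx (integrals over the domain).
Every integrand reduces to terms xʲ·e^(−2κx) on [0, ∞); use ∫₀^∞ xʲ·e^(−2κx) dx = j!/(2κ)^(j+1).
State is unnormalized: ∫|R|² dx = 0.12920, and ∫R*·x²·R dx = 0.0043133, so ⟨x²⟩ = 0.0043133 / 0.12920.
⟨x²⟩ = 0.033385.

0.0334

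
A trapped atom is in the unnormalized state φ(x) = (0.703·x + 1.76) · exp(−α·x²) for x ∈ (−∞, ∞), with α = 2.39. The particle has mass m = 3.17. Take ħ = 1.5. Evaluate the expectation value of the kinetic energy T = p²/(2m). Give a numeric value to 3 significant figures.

0.876

T = −(ħ²/2m) d²/dx², so ⟨T⟩ = −(ħ²/2m) ∫ φ*·φ'' dx / ∫|φ|² dx; with m = 3.17.
Expand each integrand as polynomial × e^(−2αx²) and use ∫x^(2j)·e^(−2αx²) dx = (2j−1)!!/(4α)^j · √(π/(2α)), odd powers → 0; here √(π/(2α)) = 0.81070. Differentiate with the product rule, d/dx e^(−αx²) = −2αx·e^(−αx²).
State is unnormalized: ∫|φ|² dx = 2.5531, and ∫φ*·(−ħ²/2m · φ'') dx = 2.2366, so ⟨T⟩ = 2.2366 / 2.5531.
⟨T⟩ = 0.87603.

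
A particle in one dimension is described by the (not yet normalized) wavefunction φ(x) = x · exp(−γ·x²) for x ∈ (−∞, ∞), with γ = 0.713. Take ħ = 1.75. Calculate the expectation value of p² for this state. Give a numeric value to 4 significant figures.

p² φ = −ħ² d²φ/dx²; ⟨p²⟩ = −ħ² ∫ φ*·φ'' dx / ∫|φ|² dx.
Expand each integrand as polynomial × e^(−2γx²) and use ∫x^(2j)·e^(−2γx²) dx = (2j−1)!!/(4γ)^j · √(π/(2γ)), odd powers → 0; here √(π/(2γ)) = 1.4843. Differentiate with the product rule, d/dx e^(−γx²) = −2γx·e^(−γx²).
State is unnormalized: ∫|φ|² dx = 0.52043, and ∫φ*·(−ħ² φ'') dx = 3.4092, so ⟨p²⟩ = 3.4092 / 0.52043.
⟨p²⟩ = 6.5507.

6.551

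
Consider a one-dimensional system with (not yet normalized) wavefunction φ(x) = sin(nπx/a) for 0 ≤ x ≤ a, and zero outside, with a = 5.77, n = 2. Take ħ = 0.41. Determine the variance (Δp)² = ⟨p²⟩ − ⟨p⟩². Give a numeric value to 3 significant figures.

Compute ⟨p⟩ and ⟨p²⟩ separately; (Δp)² = ⟨p²⟩ − ⟨p⟩².
d/dx sin(nπx/a) = (nπ/a)·cos(nπx/a) and d²/dx² sin(nπx/a) = −(nπ/a)²·sin(nπx/a); on 0 ≤ x ≤ a, ∫sin²(nπx/a) dx = a/2 and ∫sin(nπx/a)·cos(nπx/a) dx = 0.
Normalization: ∫|φ|² dx = 2.8850.
⟨p⟩ = 0.0000 and ⟨p²⟩ = 0.19933.
(Δp)² = 0.19933 − (0.0000)² = 0.19933.

0.199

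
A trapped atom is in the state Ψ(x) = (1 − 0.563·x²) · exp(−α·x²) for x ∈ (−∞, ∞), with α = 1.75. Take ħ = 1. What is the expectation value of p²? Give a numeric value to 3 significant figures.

2.46

p² Ψ = −ħ² d²Ψ/dx²; ⟨p²⟩ = −ħ² ∫ Ψ*·Ψ'' dx / ∫|Ψ|² dx.
Expand each integrand as polynomial × e^(−2αx²) and use ∫x^(2j)·e^(−2αx²) dx = (2j−1)!!/(4α)^j · √(π/(2α)), odd powers → 0; here √(π/(2α)) = 0.94742. Differentiate with the product rule, d/dx e^(−αx²) = −2αx·e^(−αx²).
State is unnormalized: ∫|Ψ|² dx = 0.81340, and ∫Ψ*·(−ħ² Ψ'') dx = 1.9998, so ⟨p²⟩ = 1.9998 / 0.81340.
⟨p²⟩ = 2.4585.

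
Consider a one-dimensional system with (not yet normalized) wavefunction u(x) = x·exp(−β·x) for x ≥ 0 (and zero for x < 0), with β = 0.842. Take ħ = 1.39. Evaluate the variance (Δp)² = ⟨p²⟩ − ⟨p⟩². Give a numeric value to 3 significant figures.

Compute ⟨p⟩ and ⟨p²⟩ separately; (Δp)² = ⟨p²⟩ − ⟨p⟩².
Differentiate x·exp(−β·x) with the product rule; every integrand then reduces to terms xʲ·e^(−2βx) on [0, ∞), with ∫₀^∞ xʲ·e^(−2βx) dx = j!/(2β)^(j+1).
Normalization: ∫|u|² dx = 0.41880.
⟨p⟩ = 0.0000 and ⟨p²⟩ = 1.3698.
(Δp)² = 1.3698 − (0.0000)² = 1.3698.

1.37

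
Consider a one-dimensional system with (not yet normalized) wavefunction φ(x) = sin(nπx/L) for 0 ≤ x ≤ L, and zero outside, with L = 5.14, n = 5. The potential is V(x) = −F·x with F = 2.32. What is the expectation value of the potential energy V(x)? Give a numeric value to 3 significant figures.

⟨V⟩ = ∫ V(x)·|φ|² dx / ∫|φ|² dx.
With sin²θ = (1 − cos2θ)/2 on 0 ≤ x ≤ L: ∫sin²(nπx/L) dx = L/2, ∫x·sin²(nπx/L) dx = L²/4, ∫x²·sin²(nπx/L) dx = L³·(1/6 − 1/(4n²π²)); higher powers xᵏ the same way, integrating xᵏ·cos(2nπx/L) by parts.
State is unnormalized: ∫|φ|² dx = 2.5700, and ∫φ*·V(x)·φ dx = -15.323, so ⟨V⟩ = -15.323 / 2.5700.
⟨V⟩ = -5.9624.

-5.96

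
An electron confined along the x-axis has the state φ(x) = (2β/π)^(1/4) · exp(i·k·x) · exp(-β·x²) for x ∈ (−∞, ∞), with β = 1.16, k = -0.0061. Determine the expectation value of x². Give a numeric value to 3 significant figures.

⟨x²⟩ = ∫ x²·|φ|² dx (integrals over the domain).
Gaussian moments: ∫x^(2j)·e^(−2βx²) dx = (2j−1)!!/(4β)^j · √(π/(2β)), odd powers integrate to 0; here √(π/(2β)) = 1.1637.
⟨x²⟩ = 0.21552.

0.216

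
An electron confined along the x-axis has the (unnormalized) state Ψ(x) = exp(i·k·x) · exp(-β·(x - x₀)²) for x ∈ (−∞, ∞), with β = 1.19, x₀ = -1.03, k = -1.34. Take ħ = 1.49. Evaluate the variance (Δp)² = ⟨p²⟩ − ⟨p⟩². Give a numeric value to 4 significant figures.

2.642

Compute ⟨p⟩ and ⟨p²⟩ separately; (Δp)² = ⟨p²⟩ − ⟨p⟩².
Gaussian moments (u = x − x₀): ∫u^(2j)·e^(−2βu²) du = (2j−1)!!/(4β)^j · √(π/(2β)), odd powers integrate to 0; here √(π/(2β)) = 1.1489. Derivatives: Ψ′ = (ik − 2βu)·Ψ, Ψ″ = ((ik − 2βu)² − 2β)·Ψ; the odd-in-u pieces drop out.
Normalization: ∫|Ψ|² dx = 1.1489.
⟨p⟩ = -1.9966 and ⟨p²⟩ = 6.6283.
(Δp)² = 6.6283 − (-1.9966)² = 2.6419.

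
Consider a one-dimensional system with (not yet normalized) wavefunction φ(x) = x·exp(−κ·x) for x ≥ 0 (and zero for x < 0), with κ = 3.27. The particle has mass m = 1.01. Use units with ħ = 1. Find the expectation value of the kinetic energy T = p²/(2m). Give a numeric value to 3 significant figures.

5.29

T = −(ħ²/2m) d²/dx², so ⟨T⟩ = −(ħ²/2m) ∫ φ*·φ'' dx / ∫|φ|² dx; with m = 1.01.
Differentiate x·exp(−κ·x) with the product rule; every integrand then reduces to terms xʲ·e^(−2κx) on [0, ∞), with ∫₀^∞ xʲ·e^(−2κx) dx = j!/(2κ)^(j+1).
State is unnormalized: ∫|φ|² dx = 0.0071498, and ∫φ*·(−ħ²/2m · φ'') dx = 0.037848, so ⟨T⟩ = 0.037848 / 0.0071498.
⟨T⟩ = 5.2935.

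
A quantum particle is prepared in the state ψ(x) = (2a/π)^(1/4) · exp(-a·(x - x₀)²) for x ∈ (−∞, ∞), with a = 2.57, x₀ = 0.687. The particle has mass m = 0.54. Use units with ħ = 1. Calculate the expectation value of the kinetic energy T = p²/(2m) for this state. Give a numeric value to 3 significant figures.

2.38

T = −(ħ²/2m) d²/dx², so ⟨T⟩ = −(ħ²/2m) ∫ ψ*·ψ'' dx; with m = 0.54.
Gaussian moments (u = x − x₀): ∫u^(2j)·e^(−2au²) du = (2j−1)!!/(4a)^j · √(π/(2a)), odd powers integrate to 0; here √(π/(2a)) = 0.78180. Derivatives: d/dx e^(−au²) = −2au·e^(−au²), d²/dx² e^(−au²) = (4a²u² − 2a)·e^(−au²).
⟨T⟩ = 2.3796.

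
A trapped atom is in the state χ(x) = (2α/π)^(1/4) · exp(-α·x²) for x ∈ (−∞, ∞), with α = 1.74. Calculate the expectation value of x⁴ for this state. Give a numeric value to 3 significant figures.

⟨x⁴⟩ = ∫ x⁴·|χ|² dx (integrals over the domain).
Gaussian moments: ∫x^(2j)·e^(−2αx²) dx = (2j−1)!!/(4α)^j · √(π/(2α)), odd powers integrate to 0; here √(π/(2α)) = 0.95013.
⟨x⁴⟩ = 0.061930.

0.0619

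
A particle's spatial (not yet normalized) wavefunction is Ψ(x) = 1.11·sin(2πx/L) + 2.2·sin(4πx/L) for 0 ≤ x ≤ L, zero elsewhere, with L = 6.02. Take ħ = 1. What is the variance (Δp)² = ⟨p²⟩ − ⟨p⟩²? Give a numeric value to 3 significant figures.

Compute ⟨p⟩ and ⟨p²⟩ separately; (Δp)² = ⟨p²⟩ − ⟨p⟩².
d²/dx² sin(jπx/L) = −(jπ/L)²·sin(jπx/L); on 0 ≤ x ≤ L, ∫sin²(jπx/L) dx = L/2 and ∫sin(jπx/L)·sin(lπx/L) dx = 0 for j ≠ l, so only diagonal terms survive in ∫|Ψ|² and ∫Ψ·Ψ″; ∫Ψ·Ψ′ dx = [Ψ²/2] between the walls = 0.
Normalization: ∫|Ψ|² dx = 18.277.
⟨p⟩ = 0.0000 and ⟨p²⟩ = 3.6943.
(Δp)² = 3.6943 − (0.0000)² = 3.6943.

3.69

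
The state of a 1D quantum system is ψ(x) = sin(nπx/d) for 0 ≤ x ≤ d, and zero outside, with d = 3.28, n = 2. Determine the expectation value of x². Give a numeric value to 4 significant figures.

3.450

⟨x²⟩ = ∫ x²·|ψ|² dx / ∫|ψ|² dx (integrals over the domain).
With sin²θ = (1 − cos2θ)/2 on 0 ≤ x ≤ d: ∫sin²(nπx/d) dx = d/2, ∫x·sin²(nπx/d) dx = d²/4, ∫x²·sin²(nπx/d) dx = d³·(1/6 − 1/(4n²π²)); higher powers xᵏ the same way, integrating xᵏ·cos(2nπx/d) by parts.
State is unnormalized: ∫|ψ|² dx = 1.6400, and ∫ψ*·x²·ψ dx = 5.6578, so ⟨x²⟩ = 5.6578 / 1.6400.
⟨x²⟩ = 3.4499.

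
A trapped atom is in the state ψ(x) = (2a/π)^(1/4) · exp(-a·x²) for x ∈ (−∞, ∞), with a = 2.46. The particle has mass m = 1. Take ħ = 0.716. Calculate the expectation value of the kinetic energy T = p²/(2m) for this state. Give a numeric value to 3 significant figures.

T = −(ħ²/2m) d²/dx², so ⟨T⟩ = −(ħ²/2m) ∫ ψ*·ψ'' dx; with m = 1.
Gaussian moments: ∫x^(2j)·e^(−2ax²) dx = (2j−1)!!/(4a)^j · √(π/(2a)), odd powers integrate to 0; here √(π/(2a)) = 0.79908. Derivatives: d/dx e^(−ax²) = −2ax·e^(−ax²), d²/dx² e^(−ax²) = (4a²x² − 2a)·e^(−ax²).
⟨T⟩ = 0.63057.

0.631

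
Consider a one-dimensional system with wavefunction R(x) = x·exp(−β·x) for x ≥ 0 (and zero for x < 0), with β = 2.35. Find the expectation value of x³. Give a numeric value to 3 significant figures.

0.578

⟨x³⟩ = ∫ x³·|R|² dx / ∫|R|² dx (integrals over the domain).
Every integrand reduces to terms xʲ·e^(−2βx) on [0, ∞); use ∫₀^∞ xʲ·e^(−2βx) dx = j!/(2β)^(j+1).
State is unnormalized: ∫|R|² dx = 0.019264, and ∫R*·x³·R dx = 0.011133, so ⟨x³⟩ = 0.011133 / 0.019264.
⟨x³⟩ = 0.57791.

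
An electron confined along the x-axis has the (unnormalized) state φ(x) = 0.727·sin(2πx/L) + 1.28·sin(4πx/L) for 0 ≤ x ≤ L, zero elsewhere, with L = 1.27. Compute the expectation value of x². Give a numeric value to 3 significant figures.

⟨x²⟩ = ∫ x²·|φ|² dx / ∫|φ|² dx (integrals over the domain).
On 0 ≤ x ≤ L (j ≠ l): ∫sin²(jπx/L) dx = L/2, ∫sin(jπx/L)·sin(lπx/L) dx = 0; diagonal moments ∫x·sin²(jπx/L) dx = L²/4, ∫x²·sin²(jπx/L) dx = L³·(1/6 − 1/(4j²π²)); cross terms ∫x·sin(jπx/L)·sin(lπx/L) dx = 0 for j + l even and −4jlL²/(π²(j² − l²)²) for j + l odd, ∫x²·sin(jπx/L)·sin(lπx/L) dx = (−1)^(j+l)·4jlL³/(π²(j² − l²)²); higher powers the same way via product-to-sum and parts.
State is unnormalized: ∫|φ|² dx = 1.3760, and ∫φ*·x²·φ dx = 0.81345, so ⟨x²⟩ = 0.81345 / 1.3760.
⟨x²⟩ = 0.59117.

0.591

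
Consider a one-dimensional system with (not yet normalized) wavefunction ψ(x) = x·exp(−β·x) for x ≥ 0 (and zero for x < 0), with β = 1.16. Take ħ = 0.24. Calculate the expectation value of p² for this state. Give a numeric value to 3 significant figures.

p² ψ = −ħ² d²ψ/dx²; ⟨p²⟩ = −ħ² ∫ ψ*·ψ'' dx / ∫|ψ|² dx.
Differentiate x·exp(−β·x) with the product rule; every integrand then reduces to terms xʲ·e^(−2βx) on [0, ∞), with ∫₀^∞ xʲ·e^(−2βx) dx = j!/(2β)^(j+1).
State is unnormalized: ∫|ψ|² dx = 0.16016, and ∫ψ*·(−ħ² ψ'') dx = 0.012414, so ⟨p²⟩ = 0.012414 / 0.16016.
⟨p²⟩ = 0.077507.

0.0775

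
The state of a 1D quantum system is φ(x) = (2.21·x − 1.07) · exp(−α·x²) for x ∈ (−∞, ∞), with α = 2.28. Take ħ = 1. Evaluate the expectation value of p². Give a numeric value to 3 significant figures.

p² φ = −ħ² d²φ/dx²; ⟨p²⟩ = −ħ² ∫ φ*·φ'' dx / ∫|φ|² dx.
Expand each integrand as polynomial × e^(−2αx²) and use ∫x^(2j)·e^(−2αx²) dx = (2j−1)!!/(4α)^j · √(π/(2α)), odd powers → 0; here √(π/(2α)) = 0.83003. Differentiate with the product rule, d/dx e^(−αx²) = −2αx·e^(−αx²).
State is unnormalized: ∫|φ|² dx = 1.3948, and ∫φ*·(−ħ² φ'') dx = 5.2071, so ⟨p²⟩ = 5.2071 / 1.3948.
⟨p²⟩ = 3.7332.

3.73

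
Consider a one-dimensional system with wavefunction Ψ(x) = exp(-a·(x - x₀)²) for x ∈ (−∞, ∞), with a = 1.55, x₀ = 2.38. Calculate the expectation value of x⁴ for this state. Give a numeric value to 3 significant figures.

37.6

⟨x⁴⟩ = ∫ x⁴·|Ψ|² dx / ∫|Ψ|² dx (integrals over the domain).
Gaussian moments (u = x − x₀): ∫u^(2j)·e^(−2au²) du = (2j−1)!!/(4a)^j · √(π/(2a)), odd powers integrate to 0; here √(π/(2a)) = 1.0067.
State is unnormalized: ∫|Ψ|² dx = 1.0067, and ∫Ψ*·x⁴·Ψ dx = 37.897, so ⟨x⁴⟩ = 37.897 / 1.0067.
⟨x⁴⟩ = 37.645.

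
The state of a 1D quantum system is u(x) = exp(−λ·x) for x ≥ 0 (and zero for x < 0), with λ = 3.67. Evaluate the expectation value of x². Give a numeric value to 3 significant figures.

0.0371

⟨x²⟩ = ∫ x²·|u|² dx / ∫|u|² dx (integrals over the domain).
Every integrand reduces to terms xʲ·e^(−2λx) on [0, ∞); use ∫₀^∞ xʲ·e^(−2λx) dx = j!/(2λ)^(j+1).
State is unnormalized: ∫|u|² dx = 0.13624, and ∫u*·x²·u dx = 0.0050576, so ⟨x²⟩ = 0.0050576 / 0.13624.
⟨x²⟩ = 0.037123.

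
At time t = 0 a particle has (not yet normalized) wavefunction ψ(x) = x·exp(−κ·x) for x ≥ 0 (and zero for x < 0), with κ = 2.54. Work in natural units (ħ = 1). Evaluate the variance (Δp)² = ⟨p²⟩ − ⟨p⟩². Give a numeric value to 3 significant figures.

6.45

Compute ⟨p⟩ and ⟨p²⟩ separately; (Δp)² = ⟨p²⟩ − ⟨p⟩².
Differentiate x·exp(−κ·x) with the product rule; every integrand then reduces to terms xʲ·e^(−2κx) on [0, ∞), with ∫₀^∞ xʲ·e^(−2κx) dx = j!/(2κ)^(j+1).
Normalization: ∫|ψ|² dx = 0.015256.
⟨p⟩ = 0.0000 and ⟨p²⟩ = 6.4516.
(Δp)² = 6.4516 − (0.0000)² = 6.4516.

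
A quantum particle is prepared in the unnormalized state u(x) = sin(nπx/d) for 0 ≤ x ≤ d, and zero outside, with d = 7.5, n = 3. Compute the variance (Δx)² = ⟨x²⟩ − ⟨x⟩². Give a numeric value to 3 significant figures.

Compute ⟨x⟩ and ⟨x²⟩ separately, then (Δx)² = ⟨x²⟩ − ⟨x⟩².
With sin²θ = (1 − cos2θ)/2 on 0 ≤ x ≤ d: ∫sin²(nπx/d) dx = d/2, ∫x·sin²(nπx/d) dx = d²/4, ∫x²·sin²(nπx/d) dx = d³·(1/6 − 1/(4n²π²)); higher powers xᵏ the same way, integrating xᵏ·cos(2nπx/d) by parts.
Normalization: ∫|u|² dx = 3.7500.
⟨x⟩ = 3.7500 and ⟨x²⟩ = 18.433.
(Δx)² = 18.433 − (3.7500)² = 4.3709.

4.37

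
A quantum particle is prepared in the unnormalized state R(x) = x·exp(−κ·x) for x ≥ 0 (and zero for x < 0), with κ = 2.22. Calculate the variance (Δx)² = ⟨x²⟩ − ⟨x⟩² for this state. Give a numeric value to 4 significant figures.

Compute ⟨x⟩ and ⟨x²⟩ separately, then (Δx)² = ⟨x²⟩ − ⟨x⟩².
Every integrand reduces to terms xʲ·e^(−2κx) on [0, ∞); use ∫₀^∞ xʲ·e^(−2κx) dx = j!/(2κ)^(j+1).
Normalization: ∫|R|² dx = 0.022850.
⟨x⟩ = 0.67568 and ⟨x²⟩ = 0.60872.
(Δx)² = 0.60872 − (0.67568)² = 0.15218.

0.1522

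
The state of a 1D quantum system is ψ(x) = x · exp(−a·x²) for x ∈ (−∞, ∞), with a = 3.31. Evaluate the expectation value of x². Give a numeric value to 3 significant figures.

⟨x²⟩ = ∫ x²·|ψ|² dx / ∫|ψ|² dx (integrals over the domain).
Expand each integrand as polynomial × e^(−2ax²) and use ∫x^(2j)·e^(−2ax²) dx = (2j−1)!!/(4a)^j · √(π/(2a)), odd powers → 0; here √(π/(2a)) = 0.68888.
State is unnormalized: ∫|ψ|² dx = 0.052030, and ∫ψ*·x²·ψ dx = 0.011789, so ⟨x²⟩ = 0.011789 / 0.052030.
⟨x²⟩ = 0.22659.

0.227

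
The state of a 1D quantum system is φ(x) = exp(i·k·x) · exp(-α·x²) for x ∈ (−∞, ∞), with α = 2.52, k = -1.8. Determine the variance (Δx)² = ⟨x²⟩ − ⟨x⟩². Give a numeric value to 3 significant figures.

Compute ⟨x⟩ and ⟨x²⟩ separately, then (Δx)² = ⟨x²⟩ − ⟨x⟩².
Gaussian moments: ∫x^(2j)·e^(−2αx²) dx = (2j−1)!!/(4α)^j · √(π/(2α)), odd powers integrate to 0; here √(π/(2α)) = 0.78951.
Normalization: ∫|φ|² dx = 0.78951.
⟨x⟩ = 0.0000 and ⟨x²⟩ = 0.099206.
(Δx)² = 0.099206 − (0.0000)² = 0.099206.

0.0992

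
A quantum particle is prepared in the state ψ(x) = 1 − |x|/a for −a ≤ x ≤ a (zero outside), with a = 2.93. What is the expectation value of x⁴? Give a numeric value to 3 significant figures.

⟨x⁴⟩ = ∫ x⁴·|ψ|² dx / ∫|ψ|² dx (integrals over the domain).
ψ is even, so ∫ over [−a, a] = 2∫₀ᵃ with ψ = 1 − x/a there: ∫₀ᵃ (1 − x/a)² dx = a/3, ∫₀ᵃ x²(1 − x/a)² dx = a³/30, ∫₀ᵃ x⁴(1 − x/a)² dx = a⁵/105.
State is unnormalized: ∫|ψ|² dx = 1.9533, and ∫ψ*·x⁴·ψ dx = 4.1132, so ⟨x⁴⟩ = 4.1132 / 1.9533.
⟨x⁴⟩ = 2.1057.

2.11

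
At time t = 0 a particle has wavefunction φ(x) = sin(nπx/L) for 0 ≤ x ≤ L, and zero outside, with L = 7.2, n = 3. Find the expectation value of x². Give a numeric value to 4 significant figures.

⟨x²⟩ = ∫ x²·|φ|² dx / ∫|φ|² dx (integrals over the domain).
With sin²θ = (1 − cos2θ)/2 on 0 ≤ x ≤ L: ∫sin²(nπx/L) dx = L/2, ∫x·sin²(nπx/L) dx = L²/4, ∫x²·sin²(nπx/L) dx = L³·(1/6 − 1/(4n²π²)); higher powers xᵏ the same way, integrating xᵏ·cos(2nπx/L) by parts.
State is unnormalized: ∫|φ|² dx = 3.6000, and ∫φ*·x²·φ dx = 61.158, so ⟨x²⟩ = 61.158 / 3.6000.
⟨x²⟩ = 16.988.

16.99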